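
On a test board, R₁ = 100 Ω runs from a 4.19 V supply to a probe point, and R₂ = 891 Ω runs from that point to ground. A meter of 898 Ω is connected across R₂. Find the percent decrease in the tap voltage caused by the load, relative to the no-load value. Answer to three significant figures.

9.10 %

Unloaded V = 4.19 × 891/991.0 = 3.7672 V.
Loaded: R₂‖R_L = 447.2 Ω, giving V = 4.19 × 447.2/547.2 = 3.4243 V.
Drop = (3.7672 − 3.4243) / 3.7672 = 9.10 %.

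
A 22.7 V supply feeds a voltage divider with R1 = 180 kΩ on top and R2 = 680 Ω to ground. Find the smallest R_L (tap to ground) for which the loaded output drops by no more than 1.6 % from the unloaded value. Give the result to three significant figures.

R_L(min) ≈ 41.7 kΩ

Output resistance R_th = R1‖R2 = (180000 × 680)/180700 = 677.4 Ω.
The fractional drop is R_th/(R_th + R_L); requiring this ≤ 0.0160 gives R_L ≥ R_th(1/0.0160 − 1) = 677.4 × 61.50 = 41.7 kΩ.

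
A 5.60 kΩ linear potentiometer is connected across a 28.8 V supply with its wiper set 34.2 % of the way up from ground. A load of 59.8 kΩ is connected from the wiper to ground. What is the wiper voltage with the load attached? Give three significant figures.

V ≈ 9.65 V

The wiper splits the pot into (1−α)R = 3.685 kΩ above and αR = 1.915 kΩ below.
Lower section ‖ load = 1.856 kΩ.
V_wiper = 28.8 × 1.856/(3.685 + 1.856) = 9.65 V.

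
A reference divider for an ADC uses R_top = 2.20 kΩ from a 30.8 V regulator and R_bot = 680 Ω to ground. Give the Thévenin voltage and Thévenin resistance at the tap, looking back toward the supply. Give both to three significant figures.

V_th is the open-circuit tap voltage: 30.8 × 680/(2200 + 680) = 7.27 V.
With the supply zeroed, R_top and R_bot appear in parallel from the tap: R_th = R_top‖R_bot = (2200 × 680)/2880 = 519 Ω.

V_th = 7.27 V, R_th = 519 Ω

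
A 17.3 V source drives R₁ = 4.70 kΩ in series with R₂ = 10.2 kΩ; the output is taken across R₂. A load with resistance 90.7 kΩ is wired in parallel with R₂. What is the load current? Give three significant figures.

R₂‖R_L = 9.169 kΩ; V_out = 17.3 × 9.169/13.87 = 11.44 V.
I_L = V_out / R_L = 11.44 / 90.7 kΩ = 0.126 mA.

I_L ≈ 0.126 mA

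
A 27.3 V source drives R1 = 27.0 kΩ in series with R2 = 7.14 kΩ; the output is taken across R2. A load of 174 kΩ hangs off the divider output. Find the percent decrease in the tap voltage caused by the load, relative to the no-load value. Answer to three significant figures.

3.14 %

The divider's output (Thévenin) resistance is R1‖R2 = 5.647 kΩ.
Fractional drop under load = R_th/(R_th + R_L) = 5.647 / (5.647 + 174) = 0.03143.
So the output falls by 3.14 %.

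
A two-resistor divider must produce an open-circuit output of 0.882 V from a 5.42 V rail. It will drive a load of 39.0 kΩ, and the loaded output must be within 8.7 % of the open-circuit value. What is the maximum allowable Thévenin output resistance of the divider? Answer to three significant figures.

R_th ≤ 3.72 kΩ

Loading drop = R_th/(R_th + R_L) ≤ 0.0870, so R_th ≤ R_L · ε/(1−ε) = 39.0 kΩ × 0.0870/0.9130 = 3.72 kΩ.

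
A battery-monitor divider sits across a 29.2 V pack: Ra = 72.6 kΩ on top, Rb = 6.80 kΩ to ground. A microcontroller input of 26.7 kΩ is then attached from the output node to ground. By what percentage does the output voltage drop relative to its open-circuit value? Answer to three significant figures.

18.9 %

The divider's output (Thévenin) resistance is Ra‖Rb = 6.218 kΩ.
Fractional drop under load = R_th/(R_th + R_L) = 6.218 / (6.218 + 26.7) = 0.1889.
So the output falls by 18.9 %.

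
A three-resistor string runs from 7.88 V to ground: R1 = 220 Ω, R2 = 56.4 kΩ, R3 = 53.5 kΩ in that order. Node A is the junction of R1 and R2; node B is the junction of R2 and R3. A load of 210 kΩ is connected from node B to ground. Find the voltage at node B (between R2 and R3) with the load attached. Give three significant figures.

At node B, R3 is in parallel with the load: R3‖R_L = 42640 Ω.
Below node A the resistance is R2 + (R3‖R_L) = 99040 Ω, so V_A = 7.88 × 99040/99260 = 7.863 V.
Then V_B = V_A × (R3‖R_L)/(R2 + R3‖R_L) = 7.863 × 42640/99040 = 3.38 V.

V ≈ 3.38 V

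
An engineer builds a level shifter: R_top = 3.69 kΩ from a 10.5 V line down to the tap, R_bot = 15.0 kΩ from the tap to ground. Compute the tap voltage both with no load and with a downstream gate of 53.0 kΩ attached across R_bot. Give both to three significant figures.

Open-circuit: V = 10.5 × 15.0/(3.69 + 15.0) = 8.43 V.
With the load, R_bot becomes R_bot‖R_L = 11.69 kΩ, so V = 10.5 × 11.69/15.38 = 7.98 V.

Unloaded: 8.43 V; loaded: 7.98 V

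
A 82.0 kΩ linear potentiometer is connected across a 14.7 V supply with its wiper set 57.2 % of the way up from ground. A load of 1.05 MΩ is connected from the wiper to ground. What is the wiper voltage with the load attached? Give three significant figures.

V ≈ 8.25 V

The wiper splits the pot into (1−α)R = 35.10 kΩ above and αR = 46.90 kΩ below.
Lower section ‖ load = 44.90 kΩ.
V_wiper = 14.7 × 44.90/(35.10 + 44.90) = 8.25 V.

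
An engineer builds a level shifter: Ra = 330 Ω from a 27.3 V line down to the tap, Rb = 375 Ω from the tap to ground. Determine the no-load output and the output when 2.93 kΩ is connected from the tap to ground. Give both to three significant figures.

Unloaded: 14.5 V; loaded: 13.7 V

Open-circuit: V = 27.3 × 375/(330 + 375) = 14.5 V.
With the load, Rb becomes Rb‖R_L = 332.5 Ω, so V = 27.3 × 332.5/662.5 = 13.7 V.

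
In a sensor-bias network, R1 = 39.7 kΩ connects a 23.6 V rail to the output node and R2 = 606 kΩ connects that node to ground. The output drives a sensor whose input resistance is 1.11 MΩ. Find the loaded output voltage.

V_out ≈ 21.4 V

The load sits in parallel with R2: R2‖R_L = (606 × 1110) / (606 + 1110) = 392.0 kΩ.
V_out = 23.6 × 392.0 / (39.7 + 392.0) = 23.6 × 392.0/431.7 = 21.4 V.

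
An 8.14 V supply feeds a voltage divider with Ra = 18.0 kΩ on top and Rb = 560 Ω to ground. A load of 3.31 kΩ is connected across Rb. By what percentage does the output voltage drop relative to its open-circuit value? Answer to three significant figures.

The divider's output (Thévenin) resistance is Ra‖Rb = 543.1 Ω.
Fractional drop under load = R_th/(R_th + R_L) = 543.1 / (543.1 + 3310) = 0.1410.
So the output falls by 14.1 %.

14.1 %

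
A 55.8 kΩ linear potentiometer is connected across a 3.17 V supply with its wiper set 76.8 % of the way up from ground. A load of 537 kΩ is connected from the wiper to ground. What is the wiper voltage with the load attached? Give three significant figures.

V ≈ 2.39 V

The wiper splits the pot into (1−α)R = 12.95 kΩ above and αR = 42.85 kΩ below.
Lower section ‖ load = 39.69 kΩ.
V_wiper = 3.17 × 39.69/(12.95 + 39.69) = 2.39 V.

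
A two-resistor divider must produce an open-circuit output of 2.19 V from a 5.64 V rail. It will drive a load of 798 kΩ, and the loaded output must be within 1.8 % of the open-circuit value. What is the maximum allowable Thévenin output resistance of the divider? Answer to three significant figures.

Loading drop = R_th/(R_th + R_L) ≤ 0.0180, so R_th ≤ R_L · ε/(1−ε) = 798 kΩ × 0.0180/0.9820 = 14.6 kΩ.

R_th ≤ 14.6 kΩ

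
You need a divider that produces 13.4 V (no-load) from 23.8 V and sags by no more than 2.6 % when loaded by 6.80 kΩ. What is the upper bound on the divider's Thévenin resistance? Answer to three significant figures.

Loading drop = R_th/(R_th + R_L) ≤ 0.0260, so R_th ≤ R_L · ε/(1−ε) = 6.80 kΩ × 0.0260/0.9740 = 182 Ω.

R_th ≤ 182 Ω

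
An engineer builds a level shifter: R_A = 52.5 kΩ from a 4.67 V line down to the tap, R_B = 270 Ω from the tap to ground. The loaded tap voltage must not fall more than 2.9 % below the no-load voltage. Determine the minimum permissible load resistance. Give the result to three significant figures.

R_L(min) ≈ 8.99 kΩ

Output resistance R_th = R_A‖R_B = (52500 × 270)/52770 = 268.6 Ω.
The fractional drop is R_th/(R_th + R_L); requiring this ≤ 0.0290 gives R_L ≥ R_th(1/0.0290 − 1) = 268.6 × 33.48 = 8.99 kΩ.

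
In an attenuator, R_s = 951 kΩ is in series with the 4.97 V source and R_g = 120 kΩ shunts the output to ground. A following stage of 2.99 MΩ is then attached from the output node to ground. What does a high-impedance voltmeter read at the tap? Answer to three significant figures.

V_out ≈ 0.538 V

The load sits in parallel with R_g: R_g‖R_L = (120 × 2990) / (120 + 2990) = 115.4 kΩ.
V_out = 4.97 × 115.4 / (951 + 115.4) = 4.97 × 115.4/1066 = 0.538 V.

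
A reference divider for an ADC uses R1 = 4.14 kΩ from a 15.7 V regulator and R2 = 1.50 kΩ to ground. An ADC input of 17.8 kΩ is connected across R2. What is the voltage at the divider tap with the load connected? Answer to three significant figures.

The load sits in parallel with R2: R2‖R_L = (1.50 × 17.8) / (1.50 + 17.8) = 1.383 kΩ.
V_out = 15.7 × 1.383 / (4.14 + 1.383) = 15.7 × 1.383/5.523 = 3.93 V.

V_out ≈ 3.93 V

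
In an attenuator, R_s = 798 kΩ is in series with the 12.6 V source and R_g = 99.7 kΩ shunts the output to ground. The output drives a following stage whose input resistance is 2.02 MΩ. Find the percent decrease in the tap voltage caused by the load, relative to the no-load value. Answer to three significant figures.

The divider's output (Thévenin) resistance is R_s‖R_g = 88.63 kΩ.
Fractional drop under load = R_th/(R_th + R_L) = 88.63 / (88.63 + 2020) = 0.04203.
So the output falls by 4.20 %.

4.20 %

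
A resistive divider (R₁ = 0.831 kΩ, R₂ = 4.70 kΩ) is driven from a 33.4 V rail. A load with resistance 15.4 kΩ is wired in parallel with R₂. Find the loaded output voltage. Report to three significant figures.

V_out ≈ 27.1 V

The load sits in parallel with R₂: R₂‖R_L = (4700 × 15400) / (4700 + 15400) = 3601 Ω.
V_out = 33.4 × 3601 / (831 + 3601) = 33.4 × 3601/4432 = 27.1 V.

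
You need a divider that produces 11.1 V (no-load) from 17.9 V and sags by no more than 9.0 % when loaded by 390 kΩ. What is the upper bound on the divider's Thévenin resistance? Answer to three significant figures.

R_th ≤ 38.6 kΩ

Loading drop = R_th/(R_th + R_L) ≤ 0.0900, so R_th ≤ R_L · ε/(1−ε) = 390 kΩ × 0.0900/0.9100 = 38.6 kΩ.
(Any R1, R2 with R2/(R1+R2) = 0.620 and R1‖R2 ≤ 38.6 kΩ will meet the spec.)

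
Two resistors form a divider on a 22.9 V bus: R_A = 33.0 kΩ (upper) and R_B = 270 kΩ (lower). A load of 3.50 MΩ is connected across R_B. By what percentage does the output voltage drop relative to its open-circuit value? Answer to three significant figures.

The divider's output (Thévenin) resistance is R_A‖R_B = 29.41 kΩ.
Fractional drop under load = R_th/(R_th + R_L) = 29.41 / (29.41 + 3500) = 0.008332.
So the output falls by 0.833 %.

0.833 %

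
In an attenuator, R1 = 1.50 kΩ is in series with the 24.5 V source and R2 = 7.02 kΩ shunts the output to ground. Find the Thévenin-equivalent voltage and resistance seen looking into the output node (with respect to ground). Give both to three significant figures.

V_th is the open-circuit tap voltage: 24.5 × 7.02/(1.50 + 7.02) = 20.2 V.
With the supply zeroed, R1 and R2 appear in parallel from the tap: R_th = R1‖R2 = (1.50 × 7.02)/8.520 = 1.24 kΩ.

V_th = 20.2 V, R_th = 1.24 kΩ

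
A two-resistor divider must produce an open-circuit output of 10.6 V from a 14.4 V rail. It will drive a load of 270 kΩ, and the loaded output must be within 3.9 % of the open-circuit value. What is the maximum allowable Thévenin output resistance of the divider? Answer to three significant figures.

Loading drop = R_th/(R_th + R_L) ≤ 0.0390, so R_th ≤ R_L · ε/(1−ε) = 270 kΩ × 0.0390/0.9610 = 11.0 kΩ.
(Any R1, R2 with R2/(R1+R2) = 0.736 and R1‖R2 ≤ 11.0 kΩ will meet the spec.)

R_th ≤ 11.0 kΩ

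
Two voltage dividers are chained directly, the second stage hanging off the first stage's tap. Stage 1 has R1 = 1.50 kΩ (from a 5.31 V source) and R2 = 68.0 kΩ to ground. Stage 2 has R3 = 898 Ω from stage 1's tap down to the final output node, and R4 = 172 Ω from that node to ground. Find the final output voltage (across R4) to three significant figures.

V_out ≈ 0.352 V

Stage 2 presents R3+R4 = 1070 Ω as a load on stage 1's tap.
Stage 1's lower leg becomes R2‖(R3+R4) = 1053 Ω, so V_mid = 5.31 × 1053/2553 = 2.191 V.
Stage 2 is itself unloaded: V_out = V_mid × R4/(R3+R4) = 2.191 × 172/1070 = 0.352 V.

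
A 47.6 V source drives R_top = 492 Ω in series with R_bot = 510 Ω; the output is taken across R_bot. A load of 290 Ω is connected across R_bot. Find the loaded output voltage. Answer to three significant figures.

The load sits in parallel with R_bot: R_bot‖R_L = (510 × 290) / (510 + 290) = 184.9 Ω.
V_out = 47.6 × 184.9 / (492 + 184.9) = 47.6 × 184.9/676.9 = 13.0 V.

V_out ≈ 13.0 V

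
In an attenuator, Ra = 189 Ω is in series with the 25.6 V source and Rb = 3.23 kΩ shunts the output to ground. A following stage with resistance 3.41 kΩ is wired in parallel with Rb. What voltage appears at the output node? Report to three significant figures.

V_out ≈ 23.0 V

The load sits in parallel with Rb: Rb‖R_L = (3230 × 3410) / (3230 + 3410) = 1659 Ω.
V_out = 25.6 × 1659 / (189 + 1659) = 25.6 × 1659/1848 = 23.0 V.
(Unloaded it would have been 24.2 V.)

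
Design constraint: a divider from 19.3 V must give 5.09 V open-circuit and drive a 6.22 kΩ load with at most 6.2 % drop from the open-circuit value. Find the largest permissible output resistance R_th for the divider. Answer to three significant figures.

R_th ≤ 411 Ω

Loading drop = R_th/(R_th + R_L) ≤ 0.0620, so R_th ≤ R_L · ε/(1−ε) = 6.22 kΩ × 0.0620/0.9380 = 411 Ω.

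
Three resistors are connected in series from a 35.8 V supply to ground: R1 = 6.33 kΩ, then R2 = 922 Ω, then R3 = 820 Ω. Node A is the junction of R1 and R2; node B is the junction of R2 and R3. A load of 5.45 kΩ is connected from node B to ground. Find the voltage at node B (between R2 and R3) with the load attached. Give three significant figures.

V ≈ 3.20 V

At node B, R3 is in parallel with the load: R3‖R_L = 712.8 Ω.
Below node A the resistance is R2 + (R3‖R_L) = 1635 Ω, so V_A = 35.8 × 1635/7965 = 7.348 V.
Then V_B = V_A × (R3‖R_L)/(R2 + R3‖R_L) = 7.348 × 712.8/1635 = 3.20 V.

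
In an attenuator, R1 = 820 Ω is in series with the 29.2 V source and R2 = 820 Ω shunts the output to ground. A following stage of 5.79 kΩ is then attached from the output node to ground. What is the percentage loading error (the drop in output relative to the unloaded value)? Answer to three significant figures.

6.61 %

The divider's output (Thévenin) resistance is R1‖R2 = 410.0 Ω.
Fractional drop under load = R_th/(R_th + R_L) = 410.0 / (410.0 + 5790) = 0.06613.
So the output falls by 6.61 %.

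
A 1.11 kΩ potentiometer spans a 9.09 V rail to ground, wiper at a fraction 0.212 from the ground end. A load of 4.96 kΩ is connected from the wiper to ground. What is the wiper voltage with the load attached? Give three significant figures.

The wiper splits the pot into (1−α)R = 874.7 Ω above and αR = 235.3 Ω below.
Lower section ‖ load = 224.7 Ω.
V_wiper = 9.09 × 224.7/(874.7 + 224.7) = 1.86 V.

V ≈ 1.86 V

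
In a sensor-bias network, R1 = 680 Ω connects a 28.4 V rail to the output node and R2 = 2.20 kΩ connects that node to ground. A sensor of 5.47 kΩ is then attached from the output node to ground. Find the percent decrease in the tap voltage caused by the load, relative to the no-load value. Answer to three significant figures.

8.67 %

Unloaded V = 28.4 × 2200/2880 = 21.694 V.
Loaded: R2‖R_L = 1569 Ω, giving V = 28.4 × 1569/2249 = 19.813 V.
Drop = (21.694 − 19.813) / 21.694 = 8.67 %.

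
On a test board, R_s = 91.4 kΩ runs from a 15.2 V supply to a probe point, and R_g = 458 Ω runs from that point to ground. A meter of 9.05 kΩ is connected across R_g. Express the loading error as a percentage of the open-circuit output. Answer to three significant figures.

The divider's output (Thévenin) resistance is R_s‖R_g = 455.7 Ω.
Fractional drop under load = R_th/(R_th + R_L) = 455.7 / (455.7 + 9050) = 0.04794.
So the output falls by 4.79 %.

4.79 %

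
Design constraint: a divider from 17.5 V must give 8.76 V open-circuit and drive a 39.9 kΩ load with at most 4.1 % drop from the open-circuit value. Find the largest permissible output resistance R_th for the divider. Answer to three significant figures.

R_th ≤ 1.71 kΩ

Loading drop = R_th/(R_th + R_L) ≤ 0.0410, so R_th ≤ R_L · ε/(1−ε) = 39.9 kΩ × 0.0410/0.9590 = 1.71 kΩ.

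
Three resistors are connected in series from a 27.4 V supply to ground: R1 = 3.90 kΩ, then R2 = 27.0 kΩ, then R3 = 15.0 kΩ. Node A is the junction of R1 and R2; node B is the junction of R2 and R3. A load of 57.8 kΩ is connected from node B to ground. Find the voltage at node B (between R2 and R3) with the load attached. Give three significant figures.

At node B, R3 is in parallel with the load: R3‖R_L = 11.91 kΩ.
Below node A the resistance is R2 + (R3‖R_L) = 38.91 kΩ, so V_A = 27.4 × 38.91/42.81 = 24.90 V.
Then V_B = V_A × (R3‖R_L)/(R2 + R3‖R_L) = 24.90 × 11.91/38.91 = 7.62 V.

V ≈ 7.62 V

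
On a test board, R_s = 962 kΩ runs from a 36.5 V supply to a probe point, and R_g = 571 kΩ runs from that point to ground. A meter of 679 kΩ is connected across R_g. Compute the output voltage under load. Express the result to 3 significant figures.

The load sits in parallel with R_g: R_g‖R_L = (571 × 679) / (571 + 679) = 310.2 kΩ.
V_out = 36.5 × 310.2 / (962 + 310.2) = 36.5 × 310.2/1272 = 8.90 V.
(Unloaded it would have been 13.6 V.)

V_out ≈ 8.90 V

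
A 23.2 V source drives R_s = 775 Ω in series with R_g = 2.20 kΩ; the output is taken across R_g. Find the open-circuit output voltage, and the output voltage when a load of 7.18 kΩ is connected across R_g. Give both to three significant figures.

Open-circuit: V = 23.2 × 2200/(775 + 2200) = 17.2 V.
With the load, R_g becomes R_g‖R_L = 1684 Ω, so V = 23.2 × 1684/2459 = 15.9 V.

Unloaded: 17.2 V; loaded: 15.9 V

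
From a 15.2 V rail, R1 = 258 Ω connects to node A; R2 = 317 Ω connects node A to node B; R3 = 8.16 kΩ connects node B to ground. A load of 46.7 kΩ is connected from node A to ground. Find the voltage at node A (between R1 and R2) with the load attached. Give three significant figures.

Below node A the series string R2+R3 = 8477 Ω sits in parallel with the 46700 Ω load: 7175 Ω.
V_A = 15.2 × 7175/(258 + 7175) = 14.7 V.

V ≈ 14.7 V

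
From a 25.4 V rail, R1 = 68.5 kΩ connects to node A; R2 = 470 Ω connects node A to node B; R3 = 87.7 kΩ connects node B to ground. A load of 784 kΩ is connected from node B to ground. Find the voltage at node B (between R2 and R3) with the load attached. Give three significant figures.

At node B, R3 is in parallel with the load: R3‖R_L = 78880 Ω.
Below node A the resistance is R2 + (R3‖R_L) = 79350 Ω, so V_A = 25.4 × 79350/147800 = 13.63 V.
Then V_B = V_A × (R3‖R_L)/(R2 + R3‖R_L) = 13.63 × 78880/79350 = 13.6 V.

V ≈ 13.6 V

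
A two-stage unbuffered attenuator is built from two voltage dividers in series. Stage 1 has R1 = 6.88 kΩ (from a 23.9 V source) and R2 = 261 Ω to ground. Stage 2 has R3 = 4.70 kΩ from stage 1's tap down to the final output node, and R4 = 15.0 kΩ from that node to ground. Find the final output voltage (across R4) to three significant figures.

V_out ≈ 0.657 V

Stage 2 presents R3+R4 = 19700 Ω as a load on stage 1's tap.
Stage 1's lower leg becomes R2‖(R3+R4) = 257.6 Ω, so V_mid = 23.9 × 257.6/7138 = 0.8625 V.
Stage 2 is itself unloaded: V_out = V_mid × R4/(R3+R4) = 0.8625 × 15000/19700 = 0.657 V.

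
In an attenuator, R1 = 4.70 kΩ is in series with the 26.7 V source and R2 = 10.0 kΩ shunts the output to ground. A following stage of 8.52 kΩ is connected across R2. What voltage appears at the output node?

The load sits in parallel with R2: R2‖R_L = (10.0 × 8.52) / (10.0 + 8.52) = 4.600 kΩ.
V_out = 26.7 × 4.600 / (4.70 + 4.600) = 26.7 × 4.600/9.300 = 13.2 V.
(Unloaded it would have been 18.2 V.)

V_out ≈ 13.2 V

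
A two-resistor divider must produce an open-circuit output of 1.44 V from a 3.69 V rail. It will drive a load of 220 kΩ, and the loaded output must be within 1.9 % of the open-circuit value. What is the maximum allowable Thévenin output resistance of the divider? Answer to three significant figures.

R_th ≤ 4.26 kΩ

Loading drop = R_th/(R_th + R_L) ≤ 0.0190, so R_th ≤ R_L · ε/(1−ε) = 220 kΩ × 0.0190/0.9810 = 4.26 kΩ.
(Any R1, R2 with R2/(R1+R2) = 0.390 and R1‖R2 ≤ 4.26 kΩ will meet the spec.)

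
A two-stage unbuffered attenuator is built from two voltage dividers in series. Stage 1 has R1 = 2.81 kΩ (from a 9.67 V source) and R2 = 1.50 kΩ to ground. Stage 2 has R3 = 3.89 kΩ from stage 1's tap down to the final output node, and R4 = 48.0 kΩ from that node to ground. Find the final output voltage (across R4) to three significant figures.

V_out ≈ 3.06 V

Stage 2 presents R3+R4 = 51.89 kΩ as a load on stage 1's tap.
Stage 1's lower leg becomes R2‖(R3+R4) = 1.458 kΩ, so V_mid = 9.67 × 1.458/4.268 = 3.303 V.
Stage 2 is itself unloaded: V_out = V_mid × R4/(R3+R4) = 3.303 × 48.0/51.89 = 3.06 V.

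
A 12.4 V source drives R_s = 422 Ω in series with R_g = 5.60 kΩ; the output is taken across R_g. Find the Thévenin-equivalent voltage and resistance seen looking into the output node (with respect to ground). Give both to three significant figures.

V_th is the open-circuit tap voltage: 12.4 × 5600/(422 + 5600) = 11.5 V.
With the supply zeroed, R_s and R_g appear in parallel from the tap: R_th = R_s‖R_g = (422 × 5600)/6022 = 392 Ω.

V_th = 11.5 V, R_th = 392 Ω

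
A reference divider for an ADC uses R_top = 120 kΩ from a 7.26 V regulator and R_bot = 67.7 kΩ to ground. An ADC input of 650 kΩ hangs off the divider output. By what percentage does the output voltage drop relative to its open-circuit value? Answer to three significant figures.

The divider's output (Thévenin) resistance is R_top‖R_bot = 43.28 kΩ.
Fractional drop under load = R_th/(R_th + R_L) = 43.28 / (43.28 + 650) = 0.06243.
So the output falls by 6.24 %.

6.24 %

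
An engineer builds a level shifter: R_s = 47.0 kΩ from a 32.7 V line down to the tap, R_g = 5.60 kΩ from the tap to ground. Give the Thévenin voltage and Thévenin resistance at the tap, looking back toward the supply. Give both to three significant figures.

V_th = 3.48 V, R_th = 5.00 kΩ

V_th is the open-circuit tap voltage: 32.7 × 5.60/(47.0 + 5.60) = 3.48 V.
With the supply zeroed, R_s and R_g appear in parallel from the tap: R_th = R_s‖R_g = (47.0 × 5.60)/52.60 = 5.00 kΩ.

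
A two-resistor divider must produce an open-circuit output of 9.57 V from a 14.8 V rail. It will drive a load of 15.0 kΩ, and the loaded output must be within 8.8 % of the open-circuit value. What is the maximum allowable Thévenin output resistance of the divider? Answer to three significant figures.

R_th ≤ 1.45 kΩ

Loading drop = R_th/(R_th + R_L) ≤ 0.0880, so R_th ≤ R_L · ε/(1−ε) = 15.0 kΩ × 0.0880/0.9120 = 1.45 kΩ.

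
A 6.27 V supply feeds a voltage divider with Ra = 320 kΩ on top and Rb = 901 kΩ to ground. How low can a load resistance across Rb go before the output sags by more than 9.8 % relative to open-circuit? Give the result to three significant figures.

Output resistance R_th = Ra‖Rb = (320 × 901)/1221 = 236.1 kΩ.
The fractional drop is R_th/(R_th + R_L); requiring this ≤ 0.0980 gives R_L ≥ R_th(1/0.0980 − 1) = 236.1 × 9.204 = 2.17 MΩ.

R_L(min) ≈ 2.17 MΩ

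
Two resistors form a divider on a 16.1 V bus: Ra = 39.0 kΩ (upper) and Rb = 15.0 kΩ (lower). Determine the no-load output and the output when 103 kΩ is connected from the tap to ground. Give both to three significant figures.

Open-circuit: V = 16.1 × 15.0/(39.0 + 15.0) = 4.47 V.
With the load, Rb becomes Rb‖R_L = 13.09 kΩ, so V = 16.1 × 13.09/52.09 = 4.05 V.

Unloaded: 4.47 V; loaded: 4.05 V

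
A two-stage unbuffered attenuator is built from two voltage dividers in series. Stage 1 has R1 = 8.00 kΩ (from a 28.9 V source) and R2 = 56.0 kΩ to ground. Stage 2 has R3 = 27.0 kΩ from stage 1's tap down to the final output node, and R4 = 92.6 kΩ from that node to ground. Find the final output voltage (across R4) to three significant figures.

Stage 2 presents R3+R4 = 119.6 kΩ as a load on stage 1's tap.
Stage 1's lower leg becomes R2‖(R3+R4) = 38.14 kΩ, so V_mid = 28.9 × 38.14/46.14 = 23.89 V.
Stage 2 is itself unloaded: V_out = V_mid × R4/(R3+R4) = 23.89 × 92.6/119.6 = 18.5 V.

V_out ≈ 18.5 V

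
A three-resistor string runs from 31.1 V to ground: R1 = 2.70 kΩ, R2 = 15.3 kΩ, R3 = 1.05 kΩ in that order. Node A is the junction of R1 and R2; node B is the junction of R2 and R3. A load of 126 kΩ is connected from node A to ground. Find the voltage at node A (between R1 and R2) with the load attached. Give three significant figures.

V ≈ 26.2 V

Below node A the series string R2+R3 = 16.35 kΩ sits in parallel with the 126 kΩ load: 14.47 kΩ.
V_A = 31.1 × 14.47/(2.70 + 14.47) = 26.2 V.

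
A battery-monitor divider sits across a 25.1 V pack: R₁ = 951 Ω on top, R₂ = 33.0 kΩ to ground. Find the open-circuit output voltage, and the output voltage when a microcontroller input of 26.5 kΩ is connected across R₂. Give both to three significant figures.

Open-circuit: V = 25.1 × 33000/(951 + 33000) = 24.4 V.
With the load, R₂ becomes R₂‖R_L = 14700 Ω, so V = 25.1 × 14700/15650 = 23.6 V.

Unloaded: 24.4 V; loaded: 23.6 V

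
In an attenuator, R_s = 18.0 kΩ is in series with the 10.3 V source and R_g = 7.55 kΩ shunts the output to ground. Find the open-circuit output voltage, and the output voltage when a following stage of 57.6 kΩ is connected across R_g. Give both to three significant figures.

Unloaded: 3.04 V; loaded: 2.79 V

Open-circuit: V = 10.3 × 7.55/(18.0 + 7.55) = 3.04 V.
With the load, R_g becomes R_g‖R_L = 6.675 kΩ, so V = 10.3 × 6.675/24.68 = 2.79 V.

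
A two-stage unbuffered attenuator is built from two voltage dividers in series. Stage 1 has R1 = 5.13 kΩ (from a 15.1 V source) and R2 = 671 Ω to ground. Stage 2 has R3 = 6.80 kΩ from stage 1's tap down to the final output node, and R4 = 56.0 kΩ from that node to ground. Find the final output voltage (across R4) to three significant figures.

Stage 2 presents R3+R4 = 62800 Ω as a load on stage 1's tap.
Stage 1's lower leg becomes R2‖(R3+R4) = 663.9 Ω, so V_mid = 15.1 × 663.9/5794 = 1.730 V.
Stage 2 is itself unloaded: V_out = V_mid × R4/(R3+R4) = 1.730 × 56000/62800 = 1.54 V.

V_out ≈ 1.54 V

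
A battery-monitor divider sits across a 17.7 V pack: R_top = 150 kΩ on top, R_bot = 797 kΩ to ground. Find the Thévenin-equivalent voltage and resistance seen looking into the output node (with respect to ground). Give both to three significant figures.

V_th is the open-circuit tap voltage: 17.7 × 797/(150 + 797) = 14.9 V.
With the supply zeroed, R_top and R_bot appear in parallel from the tap: R_th = R_top‖R_bot = (150 × 797)/947.0 = 126 kΩ.

V_th = 14.9 V, R_th = 126 kΩ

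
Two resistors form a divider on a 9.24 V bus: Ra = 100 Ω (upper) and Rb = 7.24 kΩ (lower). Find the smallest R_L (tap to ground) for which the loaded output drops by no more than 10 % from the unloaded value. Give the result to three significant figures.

Output resistance R_th = Ra‖Rb = (100 × 7240)/7340 = 98.64 Ω.
The fractional drop is R_th/(R_th + R_L); requiring this ≤ 0.100 gives R_L ≥ R_th(1/0.100 − 1) = 98.64 × 9.000 = 888 Ω.

R_L(min) ≈ 888 Ω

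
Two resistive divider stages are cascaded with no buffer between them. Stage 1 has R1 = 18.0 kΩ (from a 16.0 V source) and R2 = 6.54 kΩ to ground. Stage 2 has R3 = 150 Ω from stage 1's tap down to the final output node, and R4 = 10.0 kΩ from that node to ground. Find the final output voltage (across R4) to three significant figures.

V_out ≈ 2.85 V

Stage 2 presents R3+R4 = 10150 Ω as a load on stage 1's tap.
Stage 1's lower leg becomes R2‖(R3+R4) = 3977 Ω, so V_mid = 16.0 × 3977/21980 = 2.896 V.
Stage 2 is itself unloaded: V_out = V_mid × R4/(R3+R4) = 2.896 × 10000/10150 = 2.85 V.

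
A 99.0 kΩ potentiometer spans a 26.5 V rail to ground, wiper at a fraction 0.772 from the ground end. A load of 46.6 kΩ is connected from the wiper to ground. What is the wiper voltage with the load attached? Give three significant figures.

V ≈ 14.9 V

The wiper splits the pot into (1−α)R = 22.57 kΩ above and αR = 76.43 kΩ below.
Lower section ‖ load = 28.95 kΩ.
V_wiper = 26.5 × 28.95/(22.57 + 28.95) = 14.9 V.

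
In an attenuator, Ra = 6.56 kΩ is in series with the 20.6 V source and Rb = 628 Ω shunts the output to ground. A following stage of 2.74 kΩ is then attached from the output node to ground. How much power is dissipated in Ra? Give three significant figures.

Total resistance from the source is Ra + (Rb‖R_L) = 7071 Ω, so I = 20.6/7071 Ω = 2.913 mA.
P = I²·Ra = (2.913 mA)² × 6.56 kΩ = 55.7 mW.

P ≈ 55.7 mW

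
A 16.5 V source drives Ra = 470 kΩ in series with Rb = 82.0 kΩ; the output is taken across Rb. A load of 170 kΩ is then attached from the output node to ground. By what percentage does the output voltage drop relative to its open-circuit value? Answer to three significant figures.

The divider's output (Thévenin) resistance is Ra‖Rb = 69.82 kΩ.
Fractional drop under load = R_th/(R_th + R_L) = 69.82 / (69.82 + 170) = 0.2911.
So the output falls by 29.1 %.

29.1 %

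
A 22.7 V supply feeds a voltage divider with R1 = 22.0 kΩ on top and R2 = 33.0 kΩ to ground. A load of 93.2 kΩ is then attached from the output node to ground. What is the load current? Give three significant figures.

I_L ≈ 0.128 mA

R2‖R_L = 24.37 kΩ; V_out = 22.7 × 24.37/46.37 = 11.93 V.
I_L = V_out / R_L = 11.93 / 93.2 kΩ = 0.128 mA.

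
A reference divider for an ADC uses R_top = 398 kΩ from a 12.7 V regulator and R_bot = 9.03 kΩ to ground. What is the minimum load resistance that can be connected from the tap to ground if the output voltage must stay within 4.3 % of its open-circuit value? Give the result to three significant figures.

R_L(min) ≈ 197 kΩ

Output resistance R_th = R_top‖R_bot = (398 × 9.03)/407.0 = 8.830 kΩ.
The fractional drop is R_th/(R_th + R_L); requiring this ≤ 0.0430 gives R_L ≥ R_th(1/0.0430 − 1) = 8.830 × 22.26 = 197 kΩ.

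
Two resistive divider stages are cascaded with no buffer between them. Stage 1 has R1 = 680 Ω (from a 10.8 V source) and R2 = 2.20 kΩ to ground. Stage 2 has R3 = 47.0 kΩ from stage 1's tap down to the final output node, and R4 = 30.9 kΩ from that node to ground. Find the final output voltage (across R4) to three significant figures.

V_out ≈ 3.25 V

Stage 2 presents R3+R4 = 77900 Ω as a load on stage 1's tap.
Stage 1's lower leg becomes R2‖(R3+R4) = 2140 Ω, so V_mid = 10.8 × 2140/2820 = 8.195 V.
Stage 2 is itself unloaded: V_out = V_mid × R4/(R3+R4) = 8.195 × 30900/77900 = 3.25 V.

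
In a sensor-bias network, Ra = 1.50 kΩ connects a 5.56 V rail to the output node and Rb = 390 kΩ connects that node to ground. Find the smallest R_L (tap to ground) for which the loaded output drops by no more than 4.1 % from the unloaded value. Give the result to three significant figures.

Output resistance R_th = Ra‖Rb = (1.50 × 390)/391.5 = 1.494 kΩ.
The fractional drop is R_th/(R_th + R_L); requiring this ≤ 0.0410 gives R_L ≥ R_th(1/0.0410 − 1) = 1.494 × 23.39 = 35.0 kΩ.

R_L(min) ≈ 35.0 kΩ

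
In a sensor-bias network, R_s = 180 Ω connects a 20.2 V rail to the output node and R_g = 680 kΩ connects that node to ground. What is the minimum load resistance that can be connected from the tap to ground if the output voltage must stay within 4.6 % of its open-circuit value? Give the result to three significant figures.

Output resistance R_th = R_s‖R_g = (180 × 680000)/680200 = 180.0 Ω.
The fractional drop is R_th/(R_th + R_L); requiring this ≤ 0.0460 gives R_L ≥ R_th(1/0.0460 − 1) = 180.0 × 20.74 = 3.73 kΩ.

R_L(min) ≈ 3.73 kΩ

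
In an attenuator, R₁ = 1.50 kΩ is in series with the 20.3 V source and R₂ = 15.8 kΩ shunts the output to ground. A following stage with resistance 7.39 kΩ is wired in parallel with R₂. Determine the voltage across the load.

The load sits in parallel with R₂: R₂‖R_L = (15.8 × 7.39) / (15.8 + 7.39) = 5.035 kΩ.
V_out = 20.3 × 5.035 / (1.50 + 5.035) = 20.3 × 5.035/6.535 = 15.6 V.
(Unloaded it would have been 18.5 V.)

V_out ≈ 15.6 V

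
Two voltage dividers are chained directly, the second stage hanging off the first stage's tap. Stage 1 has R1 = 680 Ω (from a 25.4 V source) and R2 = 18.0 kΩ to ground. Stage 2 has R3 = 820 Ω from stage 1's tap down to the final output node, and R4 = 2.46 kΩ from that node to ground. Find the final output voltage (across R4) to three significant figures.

Stage 2 presents R3+R4 = 3280 Ω as a load on stage 1's tap.
Stage 1's lower leg becomes R2‖(R3+R4) = 2774 Ω, so V_mid = 25.4 × 2774/3454 = 20.40 V.
Stage 2 is itself unloaded: V_out = V_mid × R4/(R3+R4) = 20.40 × 2460/3280 = 15.3 V.

V_out ≈ 15.3 V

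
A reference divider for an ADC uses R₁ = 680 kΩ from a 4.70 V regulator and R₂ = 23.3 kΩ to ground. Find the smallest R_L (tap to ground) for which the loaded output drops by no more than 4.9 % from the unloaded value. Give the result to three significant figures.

R_L(min) ≈ 437 kΩ

Output resistance R_th = R₁‖R₂ = (680 × 23.3)/703.3 = 22.53 kΩ.
The fractional drop is R_th/(R_th + R_L); requiring this ≤ 0.0490 gives R_L ≥ R_th(1/0.0490 − 1) = 22.53 × 19.41 = 437 kΩ.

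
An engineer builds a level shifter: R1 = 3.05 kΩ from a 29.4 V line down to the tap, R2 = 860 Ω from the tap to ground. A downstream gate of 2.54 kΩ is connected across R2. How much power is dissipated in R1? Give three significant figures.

Total resistance from the source is R1 + (R2‖R_L) = 3692 Ω, so I = 29.4/3692 Ω = 7.962 mA.
P = I²·R1 = (7.962 mA)² × 3.05 kΩ = 193 mW.

P ≈ 193 mW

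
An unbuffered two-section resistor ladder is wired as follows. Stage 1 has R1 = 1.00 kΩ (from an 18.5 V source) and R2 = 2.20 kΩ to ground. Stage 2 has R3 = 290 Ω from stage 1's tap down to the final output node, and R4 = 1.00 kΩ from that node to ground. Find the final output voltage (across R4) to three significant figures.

Stage 2 presents R3+R4 = 1290 Ω as a load on stage 1's tap.
Stage 1's lower leg becomes R2‖(R3+R4) = 813.2 Ω, so V_mid = 18.5 × 813.2/1813 = 8.297 V.
Stage 2 is itself unloaded: V_out = V_mid × R4/(R3+R4) = 8.297 × 1000/1290 = 6.43 V.

V_out ≈ 6.43 V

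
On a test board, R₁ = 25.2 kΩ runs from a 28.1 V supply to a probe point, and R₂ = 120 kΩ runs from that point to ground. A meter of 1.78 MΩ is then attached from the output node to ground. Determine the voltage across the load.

V_out ≈ 23.0 V

The load sits in parallel with R₂: R₂‖R_L = (120 × 1780) / (120 + 1780) = 112.4 kΩ.
V_out = 28.1 × 112.4 / (25.2 + 112.4) = 28.1 × 112.4/137.6 = 23.0 V.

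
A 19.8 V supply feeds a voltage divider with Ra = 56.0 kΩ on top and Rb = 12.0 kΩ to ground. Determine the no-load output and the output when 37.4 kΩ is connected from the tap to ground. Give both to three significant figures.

Unloaded: 3.49 V; loaded: 2.76 V

Open-circuit: V = 19.8 × 12.0/(56.0 + 12.0) = 3.49 V.
With the load, Rb becomes Rb‖R_L = 9.085 kΩ, so V = 19.8 × 9.085/65.09 = 2.76 V.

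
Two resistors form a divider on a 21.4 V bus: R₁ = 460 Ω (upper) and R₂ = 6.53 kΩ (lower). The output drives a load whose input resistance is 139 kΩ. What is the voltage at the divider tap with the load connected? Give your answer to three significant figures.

The load sits in parallel with R₂: R₂‖R_L = (6530 × 139000) / (6530 + 139000) = 6237 Ω.
V_out = 21.4 × 6237 / (460 + 6237) = 21.4 × 6237/6697 = 19.9 V.

V_out ≈ 19.9 V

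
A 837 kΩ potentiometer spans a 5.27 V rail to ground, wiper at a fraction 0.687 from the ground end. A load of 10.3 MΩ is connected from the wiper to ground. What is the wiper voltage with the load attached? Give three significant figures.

V ≈ 3.56 V

The wiper splits the pot into (1−α)R = 262.0 kΩ above and αR = 575.0 kΩ below.
Lower section ‖ load = 544.6 kΩ.
V_wiper = 5.27 × 544.6/(262.0 + 544.6) = 3.56 V.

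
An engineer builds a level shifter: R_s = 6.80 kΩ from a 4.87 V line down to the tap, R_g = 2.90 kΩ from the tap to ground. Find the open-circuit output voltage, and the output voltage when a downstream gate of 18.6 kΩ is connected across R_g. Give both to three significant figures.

Open-circuit: V = 4.87 × 2.90/(6.80 + 2.90) = 1.46 V.
With the load, R_g becomes R_g‖R_L = 2.509 kΩ, so V = 4.87 × 2.509/9.309 = 1.31 V.

Unloaded: 1.46 V; loaded: 1.31 V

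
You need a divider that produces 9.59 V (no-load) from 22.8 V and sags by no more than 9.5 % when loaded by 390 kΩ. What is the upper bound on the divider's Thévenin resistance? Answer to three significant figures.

R_th ≤ 40.9 kΩ

Loading drop = R_th/(R_th + R_L) ≤ 0.0950, so R_th ≤ R_L · ε/(1−ε) = 390 kΩ × 0.0950/0.9050 = 40.9 kΩ.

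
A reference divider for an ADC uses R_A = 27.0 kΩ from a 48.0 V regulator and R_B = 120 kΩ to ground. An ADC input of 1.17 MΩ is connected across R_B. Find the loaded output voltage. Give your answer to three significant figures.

The load sits in parallel with R_B: R_B‖R_L = (120 × 1170) / (120 + 1170) = 108.8 kΩ.
V_out = 48.0 × 108.8 / (27.0 + 108.8) = 48.0 × 108.8/135.8 = 38.5 V.

V_out ≈ 38.5 V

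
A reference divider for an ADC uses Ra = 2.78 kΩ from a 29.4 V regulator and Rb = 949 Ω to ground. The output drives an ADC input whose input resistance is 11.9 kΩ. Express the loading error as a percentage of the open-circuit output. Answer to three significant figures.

The divider's output (Thévenin) resistance is Ra‖Rb = 707.5 Ω.
Fractional drop under load = R_th/(R_th + R_L) = 707.5 / (707.5 + 11900) = 0.05612.
So the output falls by 5.61 %.

5.61 %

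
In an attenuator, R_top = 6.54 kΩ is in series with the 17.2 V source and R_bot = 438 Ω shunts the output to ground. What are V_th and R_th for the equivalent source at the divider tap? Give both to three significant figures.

V_th = 1.08 V, R_th = 411 Ω

V_th is the open-circuit tap voltage: 17.2 × 438/(6540 + 438) = 1.08 V.
With the supply zeroed, R_top and R_bot appear in parallel from the tap: R_th = R_top‖R_bot = (6540 × 438)/6978 = 411 Ω.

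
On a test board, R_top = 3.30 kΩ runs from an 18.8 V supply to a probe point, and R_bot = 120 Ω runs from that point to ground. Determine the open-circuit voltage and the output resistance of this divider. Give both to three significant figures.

V_th = 0.660 V, R_th = 116 Ω

V_th is the open-circuit tap voltage: 18.8 × 120/(3300 + 120) = 0.660 V.
With the supply zeroed, R_top and R_bot appear in parallel from the tap: R_th = R_top‖R_bot = (3300 × 120)/3420 = 116 Ω.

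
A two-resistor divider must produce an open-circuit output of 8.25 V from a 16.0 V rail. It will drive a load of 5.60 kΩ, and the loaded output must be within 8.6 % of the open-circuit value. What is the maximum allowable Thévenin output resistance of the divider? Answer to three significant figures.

Loading drop = R_th/(R_th + R_L) ≤ 0.0860, so R_th ≤ R_L · ε/(1−ε) = 5.60 kΩ × 0.0860/0.9140 = 527 Ω.
(Any R1, R2 with R2/(R1+R2) = 0.516 and R1‖R2 ≤ 527 Ω will meet the spec.)

R_th ≤ 527 Ω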